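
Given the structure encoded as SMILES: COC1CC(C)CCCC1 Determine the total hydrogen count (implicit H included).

Walk through each heavy atom and fill implicit hydrogens from standard valence (C 4, N 3, O 2, S 2, halogen 1):
  atom 1: C, bond orders sum to 1 (valence 4) → 3 H
  atom 2: O, bond orders sum to 2 (valence 2) → 0 H
  atom 3: C, bond orders sum to 3 (valence 4) → 1 H
  atom 4: C, bond orders sum to 2 (valence 4) → 2 H
  atom 5: C, bond orders sum to 3 (valence 4) → 1 H
  atom 6: C, bond orders sum to 1 (valence 4) → 3 H
  atom 7: C, bond orders sum to 2 (valence 4) → 2 H
  atom 8: C, bond orders sum to 2 (valence 4) → 2 H
  atom 9: C, bond orders sum to 2 (valence 4) → 2 H
  atom 10: C, bond orders sum to 2 (valence 4) → 2 H
Total hydrogens: 18.

18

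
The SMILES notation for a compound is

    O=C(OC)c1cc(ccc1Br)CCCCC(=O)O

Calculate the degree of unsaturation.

Molecular formula: C13H15BrO4.
DoU = (2C + 2 + N − H − X) / 2, where X is the halogen count and O/S are ignored.
    = (2·13 + 2 + 0 − 15 − 1) / 2 = 12 / 2 = 6.

6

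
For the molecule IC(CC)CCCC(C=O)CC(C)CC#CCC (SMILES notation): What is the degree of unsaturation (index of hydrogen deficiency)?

3

Degree of unsaturation = (number of rings) + (number of π bonds).
Ring closures in the SMILES: 0.
π bonds: 1 double bond (each 1 DoU), 1 triple bond (each 2 DoU) → 3 DoU from unsaturation.
Total DoU = 0 + 3 = 3.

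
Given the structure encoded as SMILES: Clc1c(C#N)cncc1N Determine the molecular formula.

C6H4ClN3

Walk through each heavy atom and fill implicit hydrogens from standard valence (C 4, N 3, O 2, S 2, halogen 1); for lowercase aromatic atoms, an aromatic c carries 1 H when it has two neighbours and 0 H with three, and aromatic n carries 0 H:
  atom 1: Cl (halogen, monovalent) → 0 H
  atom 2: aromatic c, 3 neighbours → 0 H
  atom 3: aromatic c, 3 neighbours → 0 H
  atom 4: C, bond orders sum to 4 (valence 4) → 0 H
  atom 5: N, bond orders sum to 3 (valence 3) → 0 H
  atom 6: aromatic c, 2 neighbours → 1 H
  atom 7: aromatic n, 2 neighbours → 0 H
  atom 8: aromatic c, 2 neighbours → 1 H
  atom 9: aromatic c, 3 neighbours → 0 H
  atom 10: N, bond orders sum to 1 (valence 3) → 2 H
Totals → C:6, H:4, Cl:1, N:3.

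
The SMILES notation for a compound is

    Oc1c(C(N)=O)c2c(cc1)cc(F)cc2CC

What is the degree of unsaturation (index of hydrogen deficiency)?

Molecular formula: C13H12FNO2.
DoU = (2C + 2 + N − H − X) / 2, where X is the halogen count and O/S are ignored.
    = (2·13 + 2 + 1 − 12 − 1) / 2 = 16 / 2 = 8.

8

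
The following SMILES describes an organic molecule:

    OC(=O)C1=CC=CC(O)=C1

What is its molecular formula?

Walk through each heavy atom and fill implicit hydrogens from standard valence (C 4, N 3, O 2, S 2, halogen 1):
  atom 1: O, bond orders sum to 1 (valence 2) → 1 H
  atom 2: C, bond orders sum to 4 (valence 4) → 0 H
  atom 3: O, bond orders sum to 2 (valence 2) → 0 H
  atom 4: C, bond orders sum to 4 (valence 4) → 0 H
  atom 5: C, bond orders sum to 3 (valence 4) → 1 H
  atom 6: C, bond orders sum to 3 (valence 4) → 1 H
  atom 7: C, bond orders sum to 3 (valence 4) → 1 H
  atom 8: C, bond orders sum to 4 (valence 4) → 0 H
  atom 9: O, bond orders sum to 1 (valence 2) → 1 H
  atom 10: C, bond orders sum to 3 (valence 4) → 1 H
Totals → C:7, H:6, O:3.

C7H6O3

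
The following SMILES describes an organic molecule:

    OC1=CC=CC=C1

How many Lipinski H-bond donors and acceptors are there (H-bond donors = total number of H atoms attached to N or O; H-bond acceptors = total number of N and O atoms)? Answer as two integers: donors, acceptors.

Donors: find every N or O and count the H atoms it carries.
  atom 1 (O): bond orders sum to 1 → 1 H
Lipinski HBD = 1.
Acceptors: N atoms = 0, O atoms = 1 → HBA = 1.

1, 1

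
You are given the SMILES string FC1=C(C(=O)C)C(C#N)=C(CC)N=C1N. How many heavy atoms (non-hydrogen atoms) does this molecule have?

Every atom symbol written in the SMILES (organic subset) is one heavy atom; implicit H are not written.
Heavy atoms by element → C:10, F:1, N:3, O:1.
Total: 15.

15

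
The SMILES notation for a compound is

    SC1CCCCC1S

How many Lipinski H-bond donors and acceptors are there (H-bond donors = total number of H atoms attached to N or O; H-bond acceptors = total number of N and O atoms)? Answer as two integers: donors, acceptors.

0, 0

Donors: find every N or O and count the H atoms it carries.
  (no N or O atoms present)
Lipinski HBD = 0.
Acceptors: N atoms = 0, O atoms = 0 → HBA = 0.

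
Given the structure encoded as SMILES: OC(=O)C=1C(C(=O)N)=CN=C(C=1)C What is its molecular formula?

Walk through each heavy atom and fill implicit hydrogens from standard valence (C 4, N 3, O 2, S 2, halogen 1):
  atom 1: O, bond orders sum to 1 (valence 2) → 1 H
  atom 2: C, bond orders sum to 4 (valence 4) → 0 H
  atom 3: O, bond orders sum to 2 (valence 2) → 0 H
  atom 4: C, bond orders sum to 4 (valence 4) → 0 H
  atom 5: C, bond orders sum to 4 (valence 4) → 0 H
  atom 6: C, bond orders sum to 4 (valence 4) → 0 H
  atom 7: O, bond orders sum to 2 (valence 2) → 0 H
  atom 8: N, bond orders sum to 1 (valence 3) → 2 H
  atom 9: C, bond orders sum to 3 (valence 4) → 1 H
  atom 10: N, bond orders sum to 3 (valence 3) → 0 H
  atom 11: C, bond orders sum to 4 (valence 4) → 0 H
  atom 12: C, bond orders sum to 3 (valence 4) → 1 H
  atom 13: C, bond orders sum to 1 (valence 4) → 3 H
Totals → C:8, H:8, N:2, O:3.
In Hill order: C8H8N2O3.

C8H8N2O3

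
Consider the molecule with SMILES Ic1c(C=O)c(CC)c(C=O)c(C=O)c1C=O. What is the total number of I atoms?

1

Scan the SMILES for I atoms (remember two-letter symbols like Cl and Br are single atoms).
Iodine count: 1.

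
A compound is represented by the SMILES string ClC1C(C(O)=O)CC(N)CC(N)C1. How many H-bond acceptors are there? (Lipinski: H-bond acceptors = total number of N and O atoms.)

N atoms: 2; O atoms: 2.
Lipinski HBA = 2 + 2 = 4.

4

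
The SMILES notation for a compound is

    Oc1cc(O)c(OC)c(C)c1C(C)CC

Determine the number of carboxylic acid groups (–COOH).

Scan the SMILES for the carboxylic acid motif — none present.
Groups that are present: 1 ether, 2 hydroxyl.

0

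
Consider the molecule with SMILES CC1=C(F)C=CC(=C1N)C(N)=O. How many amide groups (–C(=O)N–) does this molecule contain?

The amide motif appears at heavy-atom position 10 in the SMILES.
Other groups present: 1 primary amine.
Amide count: 1.

1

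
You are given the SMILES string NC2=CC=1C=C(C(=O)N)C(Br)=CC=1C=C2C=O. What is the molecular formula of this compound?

Walk through each heavy atom and fill implicit hydrogens from standard valence (C 4, N 3, O 2, S 2, halogen 1):
  atom 1: N, bond orders sum to 1 (valence 3) → 2 H
  atom 2: C, bond orders sum to 4 (valence 4) → 0 H
  atom 3: C, bond orders sum to 3 (valence 4) → 1 H
  atom 4: C, bond orders sum to 4 (valence 4) → 0 H
  atom 5: C, bond orders sum to 3 (valence 4) → 1 H
  atom 6: C, bond orders sum to 4 (valence 4) → 0 H
  atom 7: C, bond orders sum to 4 (valence 4) → 0 H
  atom 8: O, bond orders sum to 2 (valence 2) → 0 H
  atom 9: N, bond orders sum to 1 (valence 3) → 2 H
  atom 10: C, bond orders sum to 4 (valence 4) → 0 H
  atom 11: Br (halogen, monovalent) → 0 H
  atom 12: C, bond orders sum to 3 (valence 4) → 1 H
  atom 13: C, bond orders sum to 4 (valence 4) → 0 H
  atom 14: C, bond orders sum to 3 (valence 4) → 1 H
  atom 15: C, bond orders sum to 4 (valence 4) → 0 H
  atom 16: C, bond orders sum to 3 (valence 4) → 1 H
  atom 17: O, bond orders sum to 2 (valence 2) → 0 H
Totals → C:12, H:9, Br:1, N:2, O:2.
In Hill order: C12H9BrN2O2.

C12H9BrN2O2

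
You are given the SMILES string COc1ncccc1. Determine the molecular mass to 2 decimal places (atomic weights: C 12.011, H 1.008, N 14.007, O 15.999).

First, the molecular formula is C6H7NO (counting implicit H from valence).
  C: 6 × 12.011 = 72.066
  H: 7 × 1.008 = 7.056
  N: 1 × 14.007 = 14.007
  O: 1 × 15.999 = 15.999
Sum: 6×12.011 + 7×1.008 + 1×14.007 + 1×15.999 = 109.128 → 109.13 g/mol.

109.13 g/mol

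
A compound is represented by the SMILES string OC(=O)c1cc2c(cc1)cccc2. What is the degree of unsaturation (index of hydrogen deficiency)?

8

Molecular formula: C11H8O2.
DoU = (2C + 2 + N − H − X) / 2, where X is the halogen count and O/S are ignored.
    = (2·11 + 2 + 0 − 8 − 0) / 2 = 16 / 2 = 8.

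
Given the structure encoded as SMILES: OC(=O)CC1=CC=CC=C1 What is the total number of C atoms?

Count every carbon token in the SMILES (each C, including those in ring-closure positions and inside branches).
Carbon count: 8.

8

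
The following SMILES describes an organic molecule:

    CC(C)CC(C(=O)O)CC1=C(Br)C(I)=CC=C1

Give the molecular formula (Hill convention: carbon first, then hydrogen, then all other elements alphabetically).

C13H16BrIO2

Walk through each heavy atom and fill implicit hydrogens from standard valence (C 4, N 3, O 2, S 2, halogen 1):
  atom 1: C, bond orders sum to 1 (valence 4) → 3 H
  atom 2: C, bond orders sum to 3 (valence 4) → 1 H
  atom 3: C, bond orders sum to 1 (valence 4) → 3 H
  atom 4: C, bond orders sum to 2 (valence 4) → 2 H
  atom 5: C, bond orders sum to 3 (valence 4) → 1 H
  atom 6: C, bond orders sum to 4 (valence 4) → 0 H
  atom 7: O, bond orders sum to 2 (valence 2) → 0 H
  atom 8: O, bond orders sum to 1 (valence 2) → 1 H
  atom 9: C, bond orders sum to 2 (valence 4) → 2 H
  atom 10: C, bond orders sum to 4 (valence 4) → 0 H
  atom 11: C, bond orders sum to 4 (valence 4) → 0 H
  atom 12: Br (halogen, monovalent) → 0 H
  atom 13: C, bond orders sum to 4 (valence 4) → 0 H
  atom 14: I (halogen, monovalent) → 0 H
  atom 15: C, bond orders sum to 3 (valence 4) → 1 H
  atom 16: C, bond orders sum to 3 (valence 4) → 1 H
  atom 17: C, bond orders sum to 3 (valence 4) → 1 H
Totals → C:13, H:16, Br:1, I:1, O:2.
In Hill order: C13H16BrIO2.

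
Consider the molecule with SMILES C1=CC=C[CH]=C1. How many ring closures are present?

1

In SMILES, each pair of matching ring-closure digits denotes one ring-closing bond; the number of such bonds equals the number of independent rings.
Ring-closure bonds here: 1.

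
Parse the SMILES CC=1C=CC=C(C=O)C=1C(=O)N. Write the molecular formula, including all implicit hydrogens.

C9H9NO2

Walk through each heavy atom and fill implicit hydrogens from standard valence (C 4, N 3, O 2, S 2, halogen 1):
  atom 1: C, bond orders sum to 1 (valence 4) → 3 H
  atom 2: C, bond orders sum to 4 (valence 4) → 0 H
  atom 3: C, bond orders sum to 3 (valence 4) → 1 H
  atom 4: C, bond orders sum to 3 (valence 4) → 1 H
  atom 5: C, bond orders sum to 3 (valence 4) → 1 H
  atom 6: C, bond orders sum to 4 (valence 4) → 0 H
  atom 7: C, bond orders sum to 3 (valence 4) → 1 H
  atom 8: O, bond orders sum to 2 (valence 2) → 0 H
  atom 9: C, bond orders sum to 4 (valence 4) → 0 H
  atom 10: C, bond orders sum to 4 (valence 4) → 0 H
  atom 11: O, bond orders sum to 2 (valence 2) → 0 H
  atom 12: N, bond orders sum to 1 (valence 3) → 2 H
Totals → C:9, H:9, N:1, O:2.
In Hill order: C9H9NO2.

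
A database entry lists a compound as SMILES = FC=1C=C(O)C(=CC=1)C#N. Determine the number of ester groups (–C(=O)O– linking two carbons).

Scan the SMILES for the ester motif — none present.
Groups that are present: 1 hydroxyl, 1 nitrile.

0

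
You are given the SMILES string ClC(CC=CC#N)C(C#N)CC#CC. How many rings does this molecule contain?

In SMILES, each pair of matching ring-closure digits denotes one ring-closing bond; the number of such bonds equals the number of independent rings.
Ring-closure bonds here: 0.

0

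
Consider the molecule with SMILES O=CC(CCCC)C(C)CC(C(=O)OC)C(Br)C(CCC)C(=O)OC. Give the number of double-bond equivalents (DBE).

3

Molecular formula: C19H33BrO5.
DoU = (2C + 2 + N − H − X) / 2, where X is the halogen count and O/S are ignored.
    = (2·19 + 2 + 0 − 33 − 1) / 2 = 6 / 2 = 3.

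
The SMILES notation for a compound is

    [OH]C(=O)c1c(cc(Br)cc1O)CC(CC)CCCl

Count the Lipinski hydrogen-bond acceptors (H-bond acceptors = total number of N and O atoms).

3

N atoms: 0; O atoms: 3.
Lipinski HBA = 0 + 3 = 3.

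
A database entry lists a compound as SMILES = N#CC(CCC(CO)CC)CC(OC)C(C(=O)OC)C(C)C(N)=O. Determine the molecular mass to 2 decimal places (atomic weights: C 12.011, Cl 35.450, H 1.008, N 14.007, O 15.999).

First, the molecular formula is C17H30N2O5 (counting implicit H from valence).
  C: 17 × 12.011 = 204.187
  H: 30 × 1.008 = 30.240
  N: 2 × 14.007 = 28.014
  O: 5 × 15.999 = 79.995
Sum: 17×12.011 + 30×1.008 + 2×14.007 + 5×15.999 = 342.436 → 342.44 g/mol.

342.44 g/mol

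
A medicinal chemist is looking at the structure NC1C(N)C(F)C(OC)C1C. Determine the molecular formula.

Walk through each heavy atom and fill implicit hydrogens from standard valence (C 4, N 3, O 2, S 2, halogen 1):
  atom 1: N, bond orders sum to 1 (valence 3) → 2 H
  atom 2: C, bond orders sum to 3 (valence 4) → 1 H
  atom 3: C, bond orders sum to 3 (valence 4) → 1 H
  atom 4: N, bond orders sum to 1 (valence 3) → 2 H
  atom 5: C, bond orders sum to 3 (valence 4) → 1 H
  atom 6: F (halogen, monovalent) → 0 H
  atom 7: C, bond orders sum to 3 (valence 4) → 1 H
  atom 8: O, bond orders sum to 2 (valence 2) → 0 H
  atom 9: C, bond orders sum to 1 (valence 4) → 3 H
  atom 10: C, bond orders sum to 3 (valence 4) → 1 H
  atom 11: C, bond orders sum to 1 (valence 4) → 3 H
Totals → C:7, H:15, F:1, N:2, O:1.

C7H15FN2O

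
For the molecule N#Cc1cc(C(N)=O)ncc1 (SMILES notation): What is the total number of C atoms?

Count every carbon token in the SMILES (each C, including those in ring-closure positions and inside branches).
Carbon count: 7.

7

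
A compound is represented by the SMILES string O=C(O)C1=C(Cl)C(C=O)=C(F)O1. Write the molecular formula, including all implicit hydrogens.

Walk through each heavy atom and fill implicit hydrogens from standard valence (C 4, N 3, O 2, S 2, halogen 1):
  atom 1: O, bond orders sum to 2 (valence 2) → 0 H
  atom 2: C, bond orders sum to 4 (valence 4) → 0 H
  atom 3: O, bond orders sum to 1 (valence 2) → 1 H
  atom 4: C, bond orders sum to 4 (valence 4) → 0 H
  atom 5: C, bond orders sum to 4 (valence 4) → 0 H
  atom 6: Cl (halogen, monovalent) → 0 H
  atom 7: C, bond orders sum to 4 (valence 4) → 0 H
  atom 8: C, bond orders sum to 3 (valence 4) → 1 H
  atom 9: O, bond orders sum to 2 (valence 2) → 0 H
  atom 10: C, bond orders sum to 4 (valence 4) → 0 H
  atom 11: F (halogen, monovalent) → 0 H
  atom 12: O, bond orders sum to 2 (valence 2) → 0 H
Totals → C:6, H:2, Cl:1, F:1, O:4.
In Hill order: C6H2ClFO4.

C6H2ClFO4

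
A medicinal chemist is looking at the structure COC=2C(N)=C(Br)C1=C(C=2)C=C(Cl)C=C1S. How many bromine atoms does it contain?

Scan the SMILES for Br atoms (remember two-letter symbols like Cl and Br are single atoms).
Bromine count: 1.

1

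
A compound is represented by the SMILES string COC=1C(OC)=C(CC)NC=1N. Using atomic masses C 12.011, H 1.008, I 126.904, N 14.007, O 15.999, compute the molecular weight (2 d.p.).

First, the molecular formula is C8H14N2O2 (counting implicit H from valence).
  C: 8 × 12.011 = 96.088
  H: 14 × 1.008 = 14.112
  N: 2 × 14.007 = 28.014
  O: 2 × 15.999 = 31.998
Sum: 8×12.011 + 14×1.008 + 2×14.007 + 2×15.999 = 170.212 → 170.21 g/mol.

170.21 g/mol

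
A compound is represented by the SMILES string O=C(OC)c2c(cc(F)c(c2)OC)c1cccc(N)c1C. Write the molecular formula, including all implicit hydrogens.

Walk through each heavy atom and fill implicit hydrogens from standard valence (C 4, N 3, O 2, S 2, halogen 1); for lowercase aromatic atoms, an aromatic c carries 1 H when it has two neighbours and 0 H with three, and aromatic n carries 0 H:
  atom 1: O, bond orders sum to 2 (valence 2) → 0 H
  atom 2: C, bond orders sum to 4 (valence 4) → 0 H
  atom 3: O, bond orders sum to 2 (valence 2) → 0 H
  atom 4: C, bond orders sum to 1 (valence 4) → 3 H
  atom 5: aromatic c, 3 neighbours → 0 H
  atom 6: aromatic c, 3 neighbours → 0 H
  atom 7: aromatic c, 2 neighbours → 1 H
  atom 8: aromatic c, 3 neighbours → 0 H
  atom 9: F (halogen, monovalent) → 0 H
  atom 10: aromatic c, 3 neighbours → 0 H
  atom 11: aromatic c, 2 neighbours → 1 H
  atom 12: O, bond orders sum to 2 (valence 2) → 0 H
  atom 13: C, bond orders sum to 1 (valence 4) → 3 H
  atom 14: aromatic c, 3 neighbours → 0 H
  atom 15: aromatic c, 2 neighbours → 1 H
  atom 16: aromatic c, 2 neighbours → 1 H
  atom 17: aromatic c, 2 neighbours → 1 H
  atom 18: aromatic c, 3 neighbours → 0 H
  atom 19: N, bond orders sum to 1 (valence 3) → 2 H
  atom 20: aromatic c, 3 neighbours → 0 H
  atom 21: C, bond orders sum to 1 (valence 4) → 3 H
Totals → C:16, H:16, F:1, N:1, O:3.

C16H16FNO3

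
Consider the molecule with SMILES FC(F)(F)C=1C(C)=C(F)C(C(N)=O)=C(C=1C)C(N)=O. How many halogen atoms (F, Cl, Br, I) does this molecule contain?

Halogen atoms appear at heavy-atom positions 1, 3, 4, 9 (4×F).
Other groups present: 2 amide.
Halogen count: 4.

4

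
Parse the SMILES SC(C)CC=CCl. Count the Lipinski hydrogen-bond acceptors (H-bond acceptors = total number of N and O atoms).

0

N atoms: 0; O atoms: 0.
Lipinski HBA = 0 + 0 = 0.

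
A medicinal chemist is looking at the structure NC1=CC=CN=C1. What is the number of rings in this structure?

In SMILES, each pair of matching ring-closure digits denotes one ring-closing bond; the number of such bonds equals the number of independent rings.
Ring-closure bonds here: 1.

1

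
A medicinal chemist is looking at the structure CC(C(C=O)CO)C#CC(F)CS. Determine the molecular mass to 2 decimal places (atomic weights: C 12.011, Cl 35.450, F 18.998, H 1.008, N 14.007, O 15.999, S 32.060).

204.26 g/mol

First, the molecular formula is C9H13FO2S (counting implicit H from valence).
  C: 9 × 12.011 = 108.099
  F: 1 × 18.998 = 18.998
  H: 13 × 1.008 = 13.104
  O: 2 × 15.999 = 31.998
  S: 1 × 32.060 = 32.060
Sum: 9×12.011 + 1×18.998 + 13×1.008 + 2×15.999 + 1×32.060 = 204.259 → 204.26 g/mol.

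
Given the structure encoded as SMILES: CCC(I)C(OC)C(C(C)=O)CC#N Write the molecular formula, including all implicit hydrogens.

C10H16INO2

Walk through each heavy atom and fill implicit hydrogens from standard valence (C 4, N 3, O 2, S 2, halogen 1):
  atom 1: C, bond orders sum to 1 (valence 4) → 3 H
  atom 2: C, bond orders sum to 2 (valence 4) → 2 H
  atom 3: C, bond orders sum to 3 (valence 4) → 1 H
  atom 4: I (halogen, monovalent) → 0 H
  atom 5: C, bond orders sum to 3 (valence 4) → 1 H
  atom 6: O, bond orders sum to 2 (valence 2) → 0 H
  atom 7: C, bond orders sum to 1 (valence 4) → 3 H
  atom 8: C, bond orders sum to 3 (valence 4) → 1 H
  atom 9: C, bond orders sum to 4 (valence 4) → 0 H
  atom 10: C, bond orders sum to 1 (valence 4) → 3 H
  atom 11: O, bond orders sum to 2 (valence 2) → 0 H
  atom 12: C, bond orders sum to 2 (valence 4) → 2 H
  atom 13: C, bond orders sum to 4 (valence 4) → 0 H
  atom 14: N, bond orders sum to 3 (valence 3) → 0 H
Totals → C:10, H:16, I:1, N:1, O:2.
In Hill order: C10H16INO2.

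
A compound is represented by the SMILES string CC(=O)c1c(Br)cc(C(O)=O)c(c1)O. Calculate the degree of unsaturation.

Molecular formula: C9H7BrO4.
DoU = (2C + 2 + N − H − X) / 2, where X is the halogen count and O/S are ignored.
    = (2·9 + 2 + 0 − 7 − 1) / 2 = 12 / 2 = 6.

6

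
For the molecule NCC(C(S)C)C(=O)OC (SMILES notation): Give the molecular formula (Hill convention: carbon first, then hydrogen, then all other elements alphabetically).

Walk through each heavy atom and fill implicit hydrogens from standard valence (C 4, N 3, O 2, S 2, halogen 1):
  atom 1: N, bond orders sum to 1 (valence 3) → 2 H
  atom 2: C, bond orders sum to 2 (valence 4) → 2 H
  atom 3: C, bond orders sum to 3 (valence 4) → 1 H
  atom 4: C, bond orders sum to 3 (valence 4) → 1 H
  atom 5: S, bond orders sum to 1 (valence 2) → 1 H
  atom 6: C, bond orders sum to 1 (valence 4) → 3 H
  atom 7: C, bond orders sum to 4 (valence 4) → 0 H
  atom 8: O, bond orders sum to 2 (valence 2) → 0 H
  atom 9: O, bond orders sum to 2 (valence 2) → 0 H
  atom 10: C, bond orders sum to 1 (valence 4) → 3 H
Totals → C:6, H:13, N:1, O:2, S:1.
In Hill order: C6H13NO2S.

C6H13NO2S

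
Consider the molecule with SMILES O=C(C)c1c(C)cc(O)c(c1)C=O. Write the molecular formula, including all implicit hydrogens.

C10H10O3

Walk through each heavy atom and fill implicit hydrogens from standard valence (C 4, N 3, O 2, S 2, halogen 1); for lowercase aromatic atoms, an aromatic c carries 1 H when it has two neighbours and 0 H with three, and aromatic n carries 0 H:
  atom 1: O, bond orders sum to 2 (valence 2) → 0 H
  atom 2: C, bond orders sum to 4 (valence 4) → 0 H
  atom 3: C, bond orders sum to 1 (valence 4) → 3 H
  atom 4: aromatic c, 3 neighbours → 0 H
  atom 5: aromatic c, 3 neighbours → 0 H
  atom 6: C, bond orders sum to 1 (valence 4) → 3 H
  atom 7: aromatic c, 2 neighbours → 1 H
  atom 8: aromatic c, 3 neighbours → 0 H
  atom 9: O, bond orders sum to 1 (valence 2) → 1 H
  atom 10: aromatic c, 3 neighbours → 0 H
  atom 11: aromatic c, 2 neighbours → 1 H
  atom 12: C, bond orders sum to 3 (valence 4) → 1 H
  atom 13: O, bond orders sum to 2 (valence 2) → 0 H
Totals → C:10, H:10, O:3.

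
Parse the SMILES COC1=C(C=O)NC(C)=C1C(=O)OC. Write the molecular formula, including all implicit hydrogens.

C9H11NO4

Walk through each heavy atom and fill implicit hydrogens from standard valence (C 4, N 3, O 2, S 2, halogen 1):
  atom 1: C, bond orders sum to 1 (valence 4) → 3 H
  atom 2: O, bond orders sum to 2 (valence 2) → 0 H
  atom 3: C, bond orders sum to 4 (valence 4) → 0 H
  atom 4: C, bond orders sum to 4 (valence 4) → 0 H
  atom 5: C, bond orders sum to 3 (valence 4) → 1 H
  atom 6: O, bond orders sum to 2 (valence 2) → 0 H
  atom 7: N, bond orders sum to 2 (valence 3) → 1 H
  atom 8: C, bond orders sum to 4 (valence 4) → 0 H
  atom 9: C, bond orders sum to 1 (valence 4) → 3 H
  atom 10: C, bond orders sum to 4 (valence 4) → 0 H
  atom 11: C, bond orders sum to 4 (valence 4) → 0 H
  atom 12: O, bond orders sum to 2 (valence 2) → 0 H
  atom 13: O, bond orders sum to 2 (valence 2) → 0 H
  atom 14: C, bond orders sum to 1 (valence 4) → 3 H
Totals → C:9, H:11, N:1, O:4.
In Hill order: C9H11NO4.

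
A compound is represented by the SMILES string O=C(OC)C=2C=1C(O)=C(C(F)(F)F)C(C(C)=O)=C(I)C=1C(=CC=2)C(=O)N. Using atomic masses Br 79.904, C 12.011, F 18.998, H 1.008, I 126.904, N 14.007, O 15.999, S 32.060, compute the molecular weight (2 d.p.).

First, the molecular formula is C16H11F3INO5 (counting implicit H from valence).
  C: 16 × 12.011 = 192.176
  F: 3 × 18.998 = 56.994
  H: 11 × 1.008 = 11.088
  I: 1 × 126.904 = 126.904
  N: 1 × 14.007 = 14.007
  O: 5 × 15.999 = 79.995
Sum: 16×12.011 + 3×18.998 + 11×1.008 + 1×126.904 + 1×14.007 + 5×15.999 = 481.164 → 481.16 g/mol.

481.16 g/mol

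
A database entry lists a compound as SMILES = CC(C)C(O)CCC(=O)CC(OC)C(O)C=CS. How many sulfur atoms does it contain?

Scan the SMILES for S atoms (remember two-letter symbols like Cl and Br are single atoms).
Sulfur count: 1.

1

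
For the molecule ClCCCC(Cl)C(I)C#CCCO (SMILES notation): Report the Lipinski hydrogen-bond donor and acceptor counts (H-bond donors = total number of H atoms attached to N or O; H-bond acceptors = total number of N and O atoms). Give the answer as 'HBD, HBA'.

Donors: find every N or O and count the H atoms it carries.
  atom 13 (O): bond orders sum to 1 → 1 H
Lipinski HBD = 1.
Acceptors: N atoms = 0, O atoms = 1 → HBA = 1.

1, 1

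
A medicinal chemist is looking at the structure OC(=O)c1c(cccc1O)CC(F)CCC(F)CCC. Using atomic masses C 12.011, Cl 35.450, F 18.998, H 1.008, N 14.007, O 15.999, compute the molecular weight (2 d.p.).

286.32 g/mol

First, the molecular formula is C15H20F2O3 (counting implicit H from valence).
  C: 15 × 12.011 = 180.165
  F: 2 × 18.998 = 37.996
  H: 20 × 1.008 = 20.160
  O: 3 × 15.999 = 47.997
Sum: 15×12.011 + 2×18.998 + 20×1.008 + 3×15.999 = 286.318 → 286.32 g/mol.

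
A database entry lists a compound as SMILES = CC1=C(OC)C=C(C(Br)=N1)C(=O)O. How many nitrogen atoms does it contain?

Scan the SMILES for N atoms (remember two-letter symbols like Cl and Br are single atoms).
Nitrogen count: 1.

1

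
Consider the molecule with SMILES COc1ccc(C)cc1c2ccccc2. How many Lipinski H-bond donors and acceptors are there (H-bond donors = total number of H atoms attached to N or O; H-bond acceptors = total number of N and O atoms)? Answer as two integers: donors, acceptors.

Donors: find every N or O and count the H atoms it carries.
  atom 2 (O): bond orders sum to 2 → 0 H
Lipinski HBD = 0.
Acceptors: N atoms = 0, O atoms = 1 → HBA = 1.

0, 1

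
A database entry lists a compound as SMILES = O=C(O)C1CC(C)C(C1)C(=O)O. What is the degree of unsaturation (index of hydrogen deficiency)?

3

Molecular formula: C8H12O4.
DoU = (2C + 2 + N − H − X) / 2, where X is the halogen count and O/S are ignored.
    = (2·8 + 2 + 0 − 12 − 0) / 2 = 6 / 2 = 3.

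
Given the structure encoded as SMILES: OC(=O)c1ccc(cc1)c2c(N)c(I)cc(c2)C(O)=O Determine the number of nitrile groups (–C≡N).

0

Scan the SMILES for the nitrile motif — none present.
Groups that are present: 2 carboxylic acid, 1 primary amine.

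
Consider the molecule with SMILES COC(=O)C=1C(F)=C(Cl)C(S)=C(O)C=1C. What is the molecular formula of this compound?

C9H8ClFO3S

Walk through each heavy atom and fill implicit hydrogens from standard valence (C 4, N 3, O 2, S 2, halogen 1):
  atom 1: C, bond orders sum to 1 (valence 4) → 3 H
  atom 2: O, bond orders sum to 2 (valence 2) → 0 H
  atom 3: C, bond orders sum to 4 (valence 4) → 0 H
  atom 4: O, bond orders sum to 2 (valence 2) → 0 H
  atom 5: C, bond orders sum to 4 (valence 4) → 0 H
  atom 6: C, bond orders sum to 4 (valence 4) → 0 H
  atom 7: F (halogen, monovalent) → 0 H
  atom 8: C, bond orders sum to 4 (valence 4) → 0 H
  atom 9: Cl (halogen, monovalent) → 0 H
  atom 10: C, bond orders sum to 4 (valence 4) → 0 H
  atom 11: S, bond orders sum to 1 (valence 2) → 1 H
  atom 12: C, bond orders sum to 4 (valence 4) → 0 H
  atom 13: O, bond orders sum to 1 (valence 2) → 1 H
  atom 14: C, bond orders sum to 4 (valence 4) → 0 H
  atom 15: C, bond orders sum to 1 (valence 4) → 3 H
Totals → C:9, H:8, Cl:1, F:1, O:3, S:1.
In Hill order: C9H8ClFO3S.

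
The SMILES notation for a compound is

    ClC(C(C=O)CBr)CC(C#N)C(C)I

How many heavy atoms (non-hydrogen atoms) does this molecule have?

Every atom symbol written in the SMILES (organic subset) is one heavy atom; implicit H are not written.
Heavy atoms by element → Br:1, C:9, Cl:1, I:1, N:1, O:1.
Total: 14.

14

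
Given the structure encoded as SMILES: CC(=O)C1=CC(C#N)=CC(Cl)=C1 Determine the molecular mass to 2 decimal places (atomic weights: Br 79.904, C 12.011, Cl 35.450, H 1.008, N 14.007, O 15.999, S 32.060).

179.60 g/mol

First, the molecular formula is C9H6ClNO (counting implicit H from valence).
  C: 9 × 12.011 = 108.099
  Cl: 1 × 35.450 = 35.450
  H: 6 × 1.008 = 6.048
  N: 1 × 14.007 = 14.007
  O: 1 × 15.999 = 15.999
Sum: 9×12.011 + 1×35.450 + 6×1.008 + 1×14.007 + 1×15.999 = 179.603 → 179.60 g/mol.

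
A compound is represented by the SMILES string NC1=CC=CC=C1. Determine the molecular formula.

C6H7N

Walk through each heavy atom and fill implicit hydrogens from standard valence (C 4, N 3, O 2, S 2, halogen 1):
  atom 1: N, bond orders sum to 1 (valence 3) → 2 H
  atom 2: C, bond orders sum to 4 (valence 4) → 0 H
  atom 3: C, bond orders sum to 3 (valence 4) → 1 H
  atom 4: C, bond orders sum to 3 (valence 4) → 1 H
  atom 5: C, bond orders sum to 3 (valence 4) → 1 H
  atom 6: C, bond orders sum to 3 (valence 4) → 1 H
  atom 7: C, bond orders sum to 3 (valence 4) → 1 H
Totals → C:6, H:7, N:1.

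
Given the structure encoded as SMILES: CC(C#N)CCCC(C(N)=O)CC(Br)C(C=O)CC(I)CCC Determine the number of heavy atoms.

23

Every atom symbol written in the SMILES (organic subset) is one heavy atom; implicit H are not written.
Heavy atoms by element → Br:1, C:17, I:1, N:2, O:2.
Total: 23.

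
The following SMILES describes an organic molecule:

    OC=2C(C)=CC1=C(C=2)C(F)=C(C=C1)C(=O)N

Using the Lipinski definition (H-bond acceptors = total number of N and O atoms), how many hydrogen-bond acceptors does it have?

3

N atoms: 1; O atoms: 2.
Lipinski HBA = 1 + 2 = 3.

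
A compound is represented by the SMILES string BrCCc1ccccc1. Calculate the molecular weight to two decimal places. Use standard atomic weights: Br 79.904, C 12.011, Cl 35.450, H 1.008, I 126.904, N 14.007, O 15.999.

185.06 g/mol

First, the molecular formula is C8H9Br (counting implicit H from valence).
  Br: 1 × 79.904 = 79.904
  C: 8 × 12.011 = 96.088
  H: 9 × 1.008 = 9.072
Sum: 1×79.904 + 8×12.011 + 9×1.008 = 185.064 → 185.06 g/mol.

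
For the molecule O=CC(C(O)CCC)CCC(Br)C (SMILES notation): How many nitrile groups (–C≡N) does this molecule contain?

0

Scan the SMILES for the nitrile motif — none present.
Groups that are present: 1 aldehyde, 1 hydroxyl.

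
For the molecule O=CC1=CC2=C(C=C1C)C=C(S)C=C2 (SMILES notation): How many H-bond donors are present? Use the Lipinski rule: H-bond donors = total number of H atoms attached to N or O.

Donors: find every N or O and count the H atoms it carries.
  atom 1 (O): bond orders sum to 2 → 0 H
Lipinski HBD = 0.

0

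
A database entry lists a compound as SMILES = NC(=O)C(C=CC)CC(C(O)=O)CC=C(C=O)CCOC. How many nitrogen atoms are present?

Scan the SMILES for N atoms (remember two-letter symbols like Cl and Br are single atoms).
Nitrogen count: 1.

1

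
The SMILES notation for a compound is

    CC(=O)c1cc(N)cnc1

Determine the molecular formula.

Walk through each heavy atom and fill implicit hydrogens from standard valence (C 4, N 3, O 2, S 2, halogen 1); for lowercase aromatic atoms, an aromatic c carries 1 H when it has two neighbours and 0 H with three, and aromatic n carries 0 H:
  atom 1: C, bond orders sum to 1 (valence 4) → 3 H
  atom 2: C, bond orders sum to 4 (valence 4) → 0 H
  atom 3: O, bond orders sum to 2 (valence 2) → 0 H
  atom 4: aromatic c, 3 neighbours → 0 H
  atom 5: aromatic c, 2 neighbours → 1 H
  atom 6: aromatic c, 3 neighbours → 0 H
  atom 7: N, bond orders sum to 1 (valence 3) → 2 H
  atom 8: aromatic c, 2 neighbours → 1 H
  atom 9: aromatic n, 2 neighbours → 0 H
  atom 10: aromatic c, 2 neighbours → 1 H
Totals → C:7, H:8, N:2, O:1.
In Hill order: C7H8N2O.

C7H8N2O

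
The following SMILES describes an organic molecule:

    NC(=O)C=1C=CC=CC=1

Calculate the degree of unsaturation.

Molecular formula: C7H7NO.
DoU = (2C + 2 + N − H − X) / 2, where X is the halogen count and O/S are ignored.
    = (2·7 + 2 + 1 − 7 − 0) / 2 = 10 / 2 = 5.

5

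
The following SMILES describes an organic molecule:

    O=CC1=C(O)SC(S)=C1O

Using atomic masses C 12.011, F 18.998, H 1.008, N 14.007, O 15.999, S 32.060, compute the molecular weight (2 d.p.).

First, the molecular formula is C5H4O3S2 (counting implicit H from valence).
  C: 5 × 12.011 = 60.055
  H: 4 × 1.008 = 4.032
  O: 3 × 15.999 = 47.997
  S: 2 × 32.060 = 64.120
Sum: 5×12.011 + 4×1.008 + 3×15.999 + 2×32.060 = 176.204 → 176.20 g/mol.

176.20 g/mol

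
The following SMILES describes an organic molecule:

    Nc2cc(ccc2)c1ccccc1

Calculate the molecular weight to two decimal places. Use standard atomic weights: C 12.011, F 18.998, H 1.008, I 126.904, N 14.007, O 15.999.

169.23 g/mol

First, the molecular formula is C12H11N (counting implicit H from valence).
  C: 12 × 12.011 = 144.132
  H: 11 × 1.008 = 11.088
  N: 1 × 14.007 = 14.007
Sum: 12×12.011 + 11×1.008 + 1×14.007 = 169.227 → 169.23 g/mol.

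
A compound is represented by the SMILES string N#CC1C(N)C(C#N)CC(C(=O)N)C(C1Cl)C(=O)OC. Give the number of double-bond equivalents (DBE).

Molecular formula: C12H15ClN4O3.
DoU = (2C + 2 + N − H − X) / 2, where X is the halogen count and O/S are ignored.
    = (2·12 + 2 + 4 − 15 − 1) / 2 = 14 / 2 = 7.

7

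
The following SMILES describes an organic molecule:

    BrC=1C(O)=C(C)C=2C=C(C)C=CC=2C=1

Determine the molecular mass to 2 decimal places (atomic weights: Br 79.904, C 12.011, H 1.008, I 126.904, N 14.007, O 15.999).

First, the molecular formula is C12H11BrO (counting implicit H from valence).
  Br: 1 × 79.904 = 79.904
  C: 12 × 12.011 = 144.132
  H: 11 × 1.008 = 11.088
  O: 1 × 15.999 = 15.999
Sum: 1×79.904 + 12×12.011 + 11×1.008 + 1×15.999 = 251.123 → 251.12 g/mol.

251.12 g/mol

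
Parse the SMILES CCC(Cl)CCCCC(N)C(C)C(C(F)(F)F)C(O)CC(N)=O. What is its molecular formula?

C15H28ClF3N2O2

Walk through each heavy atom and fill implicit hydrogens from standard valence (C 4, N 3, O 2, S 2, halogen 1):
  atom 1: C, bond orders sum to 1 (valence 4) → 3 H
  atom 2: C, bond orders sum to 2 (valence 4) → 2 H
  atom 3: C, bond orders sum to 3 (valence 4) → 1 H
  atom 4: Cl (halogen, monovalent) → 0 H
  atom 5: C, bond orders sum to 2 (valence 4) → 2 H
  atom 6: C, bond orders sum to 2 (valence 4) → 2 H
  atom 7: C, bond orders sum to 2 (valence 4) → 2 H
  atom 8: C, bond orders sum to 2 (valence 4) → 2 H
  atom 9: C, bond orders sum to 3 (valence 4) → 1 H
  atom 10: N, bond orders sum to 1 (valence 3) → 2 H
  atom 11: C, bond orders sum to 3 (valence 4) → 1 H
  atom 12: C, bond orders sum to 1 (valence 4) → 3 H
  atom 13: C, bond orders sum to 3 (valence 4) → 1 H
  atom 14: C, bond orders sum to 4 (valence 4) → 0 H
  atom 15: F (halogen, monovalent) → 0 H
  atom 16: F (halogen, monovalent) → 0 H
  atom 17: F (halogen, monovalent) → 0 H
  atom 18: C, bond orders sum to 3 (valence 4) → 1 H
  atom 19: O, bond orders sum to 1 (valence 2) → 1 H
  atom 20: C, bond orders sum to 2 (valence 4) → 2 H
  atom 21: C, bond orders sum to 4 (valence 4) → 0 H
  atom 22: N, bond orders sum to 1 (valence 3) → 2 H
  atom 23: O, bond orders sum to 2 (valence 2) → 0 H
Totals → C:15, H:28, Cl:1, F:3, N:2, O:2.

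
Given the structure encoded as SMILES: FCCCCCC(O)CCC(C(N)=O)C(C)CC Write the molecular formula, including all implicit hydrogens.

Walk through each heavy atom and fill implicit hydrogens from standard valence (C 4, N 3, O 2, S 2, halogen 1):
  atom 1: F (halogen, monovalent) → 0 H
  atom 2: C, bond orders sum to 2 (valence 4) → 2 H
  atom 3: C, bond orders sum to 2 (valence 4) → 2 H
  atom 4: C, bond orders sum to 2 (valence 4) → 2 H
  atom 5: C, bond orders sum to 2 (valence 4) → 2 H
  atom 6: C, bond orders sum to 2 (valence 4) → 2 H
  atom 7: C, bond orders sum to 3 (valence 4) → 1 H
  atom 8: O, bond orders sum to 1 (valence 2) → 1 H
  atom 9: C, bond orders sum to 2 (valence 4) → 2 H
  atom 10: C, bond orders sum to 2 (valence 4) → 2 H
  atom 11: C, bond orders sum to 3 (valence 4) → 1 H
  atom 12: C, bond orders sum to 4 (valence 4) → 0 H
  atom 13: N, bond orders sum to 1 (valence 3) → 2 H
  atom 14: O, bond orders sum to 2 (valence 2) → 0 H
  atom 15: C, bond orders sum to 3 (valence 4) → 1 H
  atom 16: C, bond orders sum to 1 (valence 4) → 3 H
  atom 17: C, bond orders sum to 2 (valence 4) → 2 H
  atom 18: C, bond orders sum to 1 (valence 4) → 3 H
Totals → C:14, H:28, F:1, N:1, O:2.
In Hill order: C14H28FNO2.

C14H28FNO2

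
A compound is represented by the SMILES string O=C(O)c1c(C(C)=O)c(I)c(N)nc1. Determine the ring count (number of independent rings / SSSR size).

1

In SMILES, each pair of matching ring-closure digits denotes one ring-closing bond; the number of such bonds equals the number of independent rings.
Ring-closure bonds here: 1.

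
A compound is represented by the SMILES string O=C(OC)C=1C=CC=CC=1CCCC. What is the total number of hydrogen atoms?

Walk through each heavy atom and fill implicit hydrogens from standard valence (C 4, N 3, O 2, S 2, halogen 1):
  atom 1: O, bond orders sum to 2 (valence 2) → 0 H
  atom 2: C, bond orders sum to 4 (valence 4) → 0 H
  atom 3: O, bond orders sum to 2 (valence 2) → 0 H
  atom 4: C, bond orders sum to 1 (valence 4) → 3 H
  atom 5: C, bond orders sum to 4 (valence 4) → 0 H
  atom 6: C, bond orders sum to 3 (valence 4) → 1 H
  atom 7: C, bond orders sum to 3 (valence 4) → 1 H
  atom 8: C, bond orders sum to 3 (valence 4) → 1 H
  atom 9: C, bond orders sum to 3 (valence 4) → 1 H
  atom 10: C, bond orders sum to 4 (valence 4) → 0 H
  atom 11: C, bond orders sum to 2 (valence 4) → 2 H
  atom 12: C, bond orders sum to 2 (valence 4) → 2 H
  atom 13: C, bond orders sum to 2 (valence 4) → 2 H
  atom 14: C, bond orders sum to 1 (valence 4) → 3 H
Total hydrogens: 16.

16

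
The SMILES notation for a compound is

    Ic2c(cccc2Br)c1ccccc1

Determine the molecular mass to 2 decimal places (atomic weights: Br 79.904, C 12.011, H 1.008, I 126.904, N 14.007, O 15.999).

359.00 g/mol

First, the molecular formula is C12H8BrI (counting implicit H from valence).
  Br: 1 × 79.904 = 79.904
  C: 12 × 12.011 = 144.132
  H: 8 × 1.008 = 8.064
  I: 1 × 126.904 = 126.904
Sum: 1×79.904 + 12×12.011 + 8×1.008 + 1×126.904 = 359.004 → 359.00 g/mol.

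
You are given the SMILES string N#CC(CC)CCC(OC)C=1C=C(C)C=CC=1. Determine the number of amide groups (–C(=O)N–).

0

Scan the SMILES for the amide motif — none present.
Groups that are present: 1 ether, 1 nitrile.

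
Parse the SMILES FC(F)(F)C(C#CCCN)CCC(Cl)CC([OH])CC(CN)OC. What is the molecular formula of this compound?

Walk through each heavy atom and fill implicit hydrogens from standard valence (C 4, N 3, O 2, S 2, halogen 1):
  atom 1: F (halogen, monovalent) → 0 H
  atom 2: C, bond orders sum to 4 (valence 4) → 0 H
  atom 3: F (halogen, monovalent) → 0 H
  atom 4: F (halogen, monovalent) → 0 H
  atom 5: C, bond orders sum to 3 (valence 4) → 1 H
  atom 6: C, bond orders sum to 4 (valence 4) → 0 H
  atom 7: C, bond orders sum to 4 (valence 4) → 0 H
  atom 8: C, bond orders sum to 2 (valence 4) → 2 H
  atom 9: C, bond orders sum to 2 (valence 4) → 2 H
  atom 10: N, bond orders sum to 1 (valence 3) → 2 H
  atom 11: C, bond orders sum to 2 (valence 4) → 2 H
  atom 12: C, bond orders sum to 2 (valence 4) → 2 H
  atom 13: C, bond orders sum to 3 (valence 4) → 1 H
  atom 14: Cl (halogen, monovalent) → 0 H
  atom 15: C, bond orders sum to 2 (valence 4) → 2 H
  atom 16: C, bond orders sum to 3 (valence 4) → 1 H
  atom 17: O with explicit H count 1
  atom 18: C, bond orders sum to 2 (valence 4) → 2 H
  atom 19: C, bond orders sum to 3 (valence 4) → 1 H
  atom 20: C, bond orders sum to 2 (valence 4) → 2 H
  atom 21: N, bond orders sum to 1 (valence 3) → 2 H
  atom 22: O, bond orders sum to 2 (valence 2) → 0 H
  atom 23: C, bond orders sum to 1 (valence 4) → 3 H
Totals → C:15, H:26, Cl:1, F:3, N:2, O:2.
In Hill order: C15H26ClF3N2O2.

C15H26ClF3N2O2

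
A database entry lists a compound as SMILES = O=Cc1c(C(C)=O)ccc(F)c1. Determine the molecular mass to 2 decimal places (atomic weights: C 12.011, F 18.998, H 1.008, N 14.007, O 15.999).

166.15 g/mol

First, the molecular formula is C9H7FO2 (counting implicit H from valence).
  C: 9 × 12.011 = 108.099
  F: 1 × 18.998 = 18.998
  H: 7 × 1.008 = 7.056
  O: 2 × 15.999 = 31.998
Sum: 9×12.011 + 1×18.998 + 7×1.008 + 2×15.999 = 166.151 → 166.15 g/mol.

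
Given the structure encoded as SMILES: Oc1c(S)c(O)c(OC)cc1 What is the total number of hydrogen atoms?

8

Walk through each heavy atom and fill implicit hydrogens from standard valence (C 4, N 3, O 2, S 2, halogen 1); for lowercase aromatic atoms, an aromatic c carries 1 H when it has two neighbours and 0 H with three, and aromatic n carries 0 H:
  atom 1: O, bond orders sum to 1 (valence 2) → 1 H
  atom 2: aromatic c, 3 neighbours → 0 H
  atom 3: aromatic c, 3 neighbours → 0 H
  atom 4: S, bond orders sum to 1 (valence 2) → 1 H
  atom 5: aromatic c, 3 neighbours → 0 H
  atom 6: O, bond orders sum to 1 (valence 2) → 1 H
  atom 7: aromatic c, 3 neighbours → 0 H
  atom 8: O, bond orders sum to 2 (valence 2) → 0 H
  atom 9: C, bond orders sum to 1 (valence 4) → 3 H
  atom 10: aromatic c, 2 neighbours → 1 H
  atom 11: aromatic c, 2 neighbours → 1 H
Total hydrogens: 8.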